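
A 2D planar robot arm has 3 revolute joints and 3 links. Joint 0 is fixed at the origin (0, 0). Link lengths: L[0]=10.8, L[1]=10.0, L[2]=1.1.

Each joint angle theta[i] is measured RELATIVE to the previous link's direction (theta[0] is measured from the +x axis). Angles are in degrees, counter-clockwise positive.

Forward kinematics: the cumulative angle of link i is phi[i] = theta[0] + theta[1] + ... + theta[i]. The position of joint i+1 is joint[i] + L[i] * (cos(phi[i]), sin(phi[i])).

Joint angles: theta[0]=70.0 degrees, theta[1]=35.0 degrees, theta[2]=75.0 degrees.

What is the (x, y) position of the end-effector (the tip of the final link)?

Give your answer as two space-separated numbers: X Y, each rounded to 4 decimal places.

joint[0] = (0.0000, 0.0000)  (base)
link 0: phi[0] = 70 = 70 deg
  cos(70 deg) = 0.3420, sin(70 deg) = 0.9397
  joint[1] = (0.0000, 0.0000) + 10.8 * (0.3420, 0.9397) = (0.0000 + 3.6938, 0.0000 + 10.1487) = (3.6938, 10.1487)
link 1: phi[1] = 70 + 35 = 105 deg
  cos(105 deg) = -0.2588, sin(105 deg) = 0.9659
  joint[2] = (3.6938, 10.1487) + 10 * (-0.2588, 0.9659) = (3.6938 + -2.5882, 10.1487 + 9.6593) = (1.1056, 19.8079)
link 2: phi[2] = 70 + 35 + 75 = 180 deg
  cos(180 deg) = -1.0000, sin(180 deg) = 0.0000
  joint[3] = (1.1056, 19.8079) + 1.1 * (-1.0000, 0.0000) = (1.1056 + -1.1000, 19.8079 + 0.0000) = (0.0056, 19.8079)
End effector: (0.0056, 19.8079)

Answer: 0.0056 19.8079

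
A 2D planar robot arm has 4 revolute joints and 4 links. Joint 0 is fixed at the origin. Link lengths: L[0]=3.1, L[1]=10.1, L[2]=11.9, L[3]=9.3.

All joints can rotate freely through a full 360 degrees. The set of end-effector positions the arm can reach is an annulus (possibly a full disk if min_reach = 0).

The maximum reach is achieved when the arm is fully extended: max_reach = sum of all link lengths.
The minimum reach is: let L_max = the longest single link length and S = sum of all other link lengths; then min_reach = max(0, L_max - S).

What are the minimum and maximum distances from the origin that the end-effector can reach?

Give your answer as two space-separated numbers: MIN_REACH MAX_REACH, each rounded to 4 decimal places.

Link lengths: [3.1, 10.1, 11.9, 9.3]
max_reach = 3.1 + 10.1 + 11.9 + 9.3 = 34.4
L_max = max([3.1, 10.1, 11.9, 9.3]) = 11.9
S (sum of others) = 34.4 - 11.9 = 22.5
min_reach = max(0, 11.9 - 22.5) = max(0, -10.6) = 0

Answer: 0.0000 34.4000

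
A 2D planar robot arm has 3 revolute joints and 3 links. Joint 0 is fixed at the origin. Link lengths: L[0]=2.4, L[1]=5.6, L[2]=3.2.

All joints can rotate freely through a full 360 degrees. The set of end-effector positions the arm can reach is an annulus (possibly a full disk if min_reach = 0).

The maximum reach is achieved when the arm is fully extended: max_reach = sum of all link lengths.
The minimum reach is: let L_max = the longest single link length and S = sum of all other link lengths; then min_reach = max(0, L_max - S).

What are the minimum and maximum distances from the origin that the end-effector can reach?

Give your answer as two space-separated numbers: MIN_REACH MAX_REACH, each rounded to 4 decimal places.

Link lengths: [2.4, 5.6, 3.2]
max_reach = 2.4 + 5.6 + 3.2 = 11.2
L_max = max([2.4, 5.6, 3.2]) = 5.6
S (sum of others) = 11.2 - 5.6 = 5.6
min_reach = max(0, 5.6 - 5.6) = max(0, 0) = 0

Answer: 0.0000 11.2000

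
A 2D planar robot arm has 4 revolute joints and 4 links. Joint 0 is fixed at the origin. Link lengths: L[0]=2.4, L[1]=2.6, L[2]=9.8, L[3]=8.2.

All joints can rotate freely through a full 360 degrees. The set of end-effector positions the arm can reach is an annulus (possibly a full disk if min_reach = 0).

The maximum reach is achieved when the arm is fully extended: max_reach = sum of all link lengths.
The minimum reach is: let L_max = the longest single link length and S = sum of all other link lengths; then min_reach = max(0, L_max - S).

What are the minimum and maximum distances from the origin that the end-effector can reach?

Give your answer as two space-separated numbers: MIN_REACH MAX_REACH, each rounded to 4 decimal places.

Answer: 0.0000 23.0000

Derivation:
Link lengths: [2.4, 2.6, 9.8, 8.2]
max_reach = 2.4 + 2.6 + 9.8 + 8.2 = 23
L_max = max([2.4, 2.6, 9.8, 8.2]) = 9.8
S (sum of others) = 23 - 9.8 = 13.2
min_reach = max(0, 9.8 - 13.2) = max(0, -3.4) = 0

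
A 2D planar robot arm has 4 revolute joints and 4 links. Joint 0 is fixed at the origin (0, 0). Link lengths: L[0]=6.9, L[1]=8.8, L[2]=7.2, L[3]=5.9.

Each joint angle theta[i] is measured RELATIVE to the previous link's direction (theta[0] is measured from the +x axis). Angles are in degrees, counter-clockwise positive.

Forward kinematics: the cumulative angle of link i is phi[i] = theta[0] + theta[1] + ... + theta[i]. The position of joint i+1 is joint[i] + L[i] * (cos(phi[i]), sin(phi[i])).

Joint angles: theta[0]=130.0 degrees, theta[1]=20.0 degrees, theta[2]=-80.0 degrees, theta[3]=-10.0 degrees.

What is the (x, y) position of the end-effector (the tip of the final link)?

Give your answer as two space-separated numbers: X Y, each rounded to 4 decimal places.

joint[0] = (0.0000, 0.0000)  (base)
link 0: phi[0] = 130 = 130 deg
  cos(130 deg) = -0.6428, sin(130 deg) = 0.7660
  joint[1] = (0.0000, 0.0000) + 6.9 * (-0.6428, 0.7660) = (0.0000 + -4.4352, 0.0000 + 5.2857) = (-4.4352, 5.2857)
link 1: phi[1] = 130 + 20 = 150 deg
  cos(150 deg) = -0.8660, sin(150 deg) = 0.5000
  joint[2] = (-4.4352, 5.2857) + 8.8 * (-0.8660, 0.5000) = (-4.4352 + -7.6210, 5.2857 + 4.4000) = (-12.0563, 9.6857)
link 2: phi[2] = 130 + 20 + -80 = 70 deg
  cos(70 deg) = 0.3420, sin(70 deg) = 0.9397
  joint[3] = (-12.0563, 9.6857) + 7.2 * (0.3420, 0.9397) = (-12.0563 + 2.4625, 9.6857 + 6.7658) = (-9.5937, 16.4515)
link 3: phi[3] = 130 + 20 + -80 + -10 = 60 deg
  cos(60 deg) = 0.5000, sin(60 deg) = 0.8660
  joint[4] = (-9.5937, 16.4515) + 5.9 * (0.5000, 0.8660) = (-9.5937 + 2.9500, 16.4515 + 5.1095) = (-6.6437, 21.5610)
End effector: (-6.6437, 21.5610)

Answer: -6.6437 21.5610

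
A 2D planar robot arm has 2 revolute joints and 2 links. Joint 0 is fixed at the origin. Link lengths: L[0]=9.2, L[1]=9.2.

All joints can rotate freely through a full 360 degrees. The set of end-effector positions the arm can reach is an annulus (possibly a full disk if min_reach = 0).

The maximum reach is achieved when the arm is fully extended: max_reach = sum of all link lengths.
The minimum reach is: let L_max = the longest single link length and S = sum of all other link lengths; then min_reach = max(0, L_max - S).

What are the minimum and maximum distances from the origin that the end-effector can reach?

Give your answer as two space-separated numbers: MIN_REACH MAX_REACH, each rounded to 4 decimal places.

Link lengths: [9.2, 9.2]
max_reach = 9.2 + 9.2 = 18.4
L_max = max([9.2, 9.2]) = 9.2
S (sum of others) = 18.4 - 9.2 = 9.2
min_reach = max(0, 9.2 - 9.2) = max(0, 0) = 0

Answer: 0.0000 18.4000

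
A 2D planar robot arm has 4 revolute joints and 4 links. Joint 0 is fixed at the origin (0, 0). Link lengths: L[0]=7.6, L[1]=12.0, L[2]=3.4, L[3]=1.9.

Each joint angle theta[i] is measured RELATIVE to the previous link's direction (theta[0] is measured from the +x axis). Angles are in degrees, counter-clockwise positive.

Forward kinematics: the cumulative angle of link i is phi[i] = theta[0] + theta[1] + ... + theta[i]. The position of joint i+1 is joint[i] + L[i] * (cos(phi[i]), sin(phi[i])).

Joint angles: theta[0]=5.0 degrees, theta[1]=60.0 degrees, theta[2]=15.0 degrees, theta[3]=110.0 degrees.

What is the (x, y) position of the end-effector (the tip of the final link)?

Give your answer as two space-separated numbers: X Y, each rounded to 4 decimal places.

joint[0] = (0.0000, 0.0000)  (base)
link 0: phi[0] = 5 = 5 deg
  cos(5 deg) = 0.9962, sin(5 deg) = 0.0872
  joint[1] = (0.0000, 0.0000) + 7.6 * (0.9962, 0.0872) = (0.0000 + 7.5711, 0.0000 + 0.6624) = (7.5711, 0.6624)
link 1: phi[1] = 5 + 60 = 65 deg
  cos(65 deg) = 0.4226, sin(65 deg) = 0.9063
  joint[2] = (7.5711, 0.6624) + 12 * (0.4226, 0.9063) = (7.5711 + 5.0714, 0.6624 + 10.8757) = (12.6425, 11.5381)
link 2: phi[2] = 5 + 60 + 15 = 80 deg
  cos(80 deg) = 0.1736, sin(80 deg) = 0.9848
  joint[3] = (12.6425, 11.5381) + 3.4 * (0.1736, 0.9848) = (12.6425 + 0.5904, 11.5381 + 3.3483) = (13.2329, 14.8864)
link 3: phi[3] = 5 + 60 + 15 + 110 = 190 deg
  cos(190 deg) = -0.9848, sin(190 deg) = -0.1736
  joint[4] = (13.2329, 14.8864) + 1.9 * (-0.9848, -0.1736) = (13.2329 + -1.8711, 14.8864 + -0.3299) = (11.3618, 14.5565)
End effector: (11.3618, 14.5565)

Answer: 11.3618 14.5565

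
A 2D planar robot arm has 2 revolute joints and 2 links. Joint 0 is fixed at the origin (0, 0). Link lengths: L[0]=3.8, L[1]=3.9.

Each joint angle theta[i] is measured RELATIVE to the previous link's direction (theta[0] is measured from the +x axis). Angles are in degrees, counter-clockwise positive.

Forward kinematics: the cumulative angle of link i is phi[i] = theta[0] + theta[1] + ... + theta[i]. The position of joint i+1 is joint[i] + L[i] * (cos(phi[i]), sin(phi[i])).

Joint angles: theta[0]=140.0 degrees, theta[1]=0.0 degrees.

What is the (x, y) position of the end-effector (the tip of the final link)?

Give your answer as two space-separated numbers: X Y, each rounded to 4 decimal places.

joint[0] = (0.0000, 0.0000)  (base)
link 0: phi[0] = 140 = 140 deg
  cos(140 deg) = -0.7660, sin(140 deg) = 0.6428
  joint[1] = (0.0000, 0.0000) + 3.8 * (-0.7660, 0.6428) = (0.0000 + -2.9110, 0.0000 + 2.4426) = (-2.9110, 2.4426)
link 1: phi[1] = 140 + 0 = 140 deg
  cos(140 deg) = -0.7660, sin(140 deg) = 0.6428
  joint[2] = (-2.9110, 2.4426) + 3.9 * (-0.7660, 0.6428) = (-2.9110 + -2.9876, 2.4426 + 2.5069) = (-5.8985, 4.9495)
End effector: (-5.8985, 4.9495)

Answer: -5.8985 4.9495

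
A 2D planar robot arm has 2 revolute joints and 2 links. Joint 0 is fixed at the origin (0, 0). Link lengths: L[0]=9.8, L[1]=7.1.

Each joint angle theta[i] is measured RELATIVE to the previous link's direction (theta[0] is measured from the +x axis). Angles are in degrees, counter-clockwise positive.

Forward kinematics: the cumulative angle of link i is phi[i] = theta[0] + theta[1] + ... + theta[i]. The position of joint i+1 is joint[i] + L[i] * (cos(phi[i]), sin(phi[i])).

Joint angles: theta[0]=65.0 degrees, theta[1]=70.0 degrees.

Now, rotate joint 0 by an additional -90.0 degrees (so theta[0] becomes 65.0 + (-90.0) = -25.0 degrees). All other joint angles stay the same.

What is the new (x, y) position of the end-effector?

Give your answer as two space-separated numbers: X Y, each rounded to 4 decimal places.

joint[0] = (0.0000, 0.0000)  (base)
link 0: phi[0] = -25 = -25 deg
  cos(-25 deg) = 0.9063, sin(-25 deg) = -0.4226
  joint[1] = (0.0000, 0.0000) + 9.8 * (0.9063, -0.4226) = (0.0000 + 8.8818, 0.0000 + -4.1417) = (8.8818, -4.1417)
link 1: phi[1] = -25 + 70 = 45 deg
  cos(45 deg) = 0.7071, sin(45 deg) = 0.7071
  joint[2] = (8.8818, -4.1417) + 7.1 * (0.7071, 0.7071) = (8.8818 + 5.0205, -4.1417 + 5.0205) = (13.9023, 0.8788)
End effector: (13.9023, 0.8788)

Answer: 13.9023 0.8788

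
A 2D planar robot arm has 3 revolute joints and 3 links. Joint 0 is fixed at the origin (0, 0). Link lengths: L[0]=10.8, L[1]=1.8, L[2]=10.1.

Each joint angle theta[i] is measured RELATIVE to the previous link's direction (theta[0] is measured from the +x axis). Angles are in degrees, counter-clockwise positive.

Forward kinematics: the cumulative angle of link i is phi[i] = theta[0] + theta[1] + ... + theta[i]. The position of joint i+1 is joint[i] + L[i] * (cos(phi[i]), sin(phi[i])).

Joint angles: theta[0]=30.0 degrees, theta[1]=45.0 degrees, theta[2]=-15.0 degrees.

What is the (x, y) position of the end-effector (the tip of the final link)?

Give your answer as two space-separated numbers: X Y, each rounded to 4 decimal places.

joint[0] = (0.0000, 0.0000)  (base)
link 0: phi[0] = 30 = 30 deg
  cos(30 deg) = 0.8660, sin(30 deg) = 0.5000
  joint[1] = (0.0000, 0.0000) + 10.8 * (0.8660, 0.5000) = (0.0000 + 9.3531, 0.0000 + 5.4000) = (9.3531, 5.4000)
link 1: phi[1] = 30 + 45 = 75 deg
  cos(75 deg) = 0.2588, sin(75 deg) = 0.9659
  joint[2] = (9.3531, 5.4000) + 1.8 * (0.2588, 0.9659) = (9.3531 + 0.4659, 5.4000 + 1.7387) = (9.8189, 7.1387)
link 2: phi[2] = 30 + 45 + -15 = 60 deg
  cos(60 deg) = 0.5000, sin(60 deg) = 0.8660
  joint[3] = (9.8189, 7.1387) + 10.1 * (0.5000, 0.8660) = (9.8189 + 5.0500, 7.1387 + 8.7469) = (14.8689, 15.8855)
End effector: (14.8689, 15.8855)

Answer: 14.8689 15.8855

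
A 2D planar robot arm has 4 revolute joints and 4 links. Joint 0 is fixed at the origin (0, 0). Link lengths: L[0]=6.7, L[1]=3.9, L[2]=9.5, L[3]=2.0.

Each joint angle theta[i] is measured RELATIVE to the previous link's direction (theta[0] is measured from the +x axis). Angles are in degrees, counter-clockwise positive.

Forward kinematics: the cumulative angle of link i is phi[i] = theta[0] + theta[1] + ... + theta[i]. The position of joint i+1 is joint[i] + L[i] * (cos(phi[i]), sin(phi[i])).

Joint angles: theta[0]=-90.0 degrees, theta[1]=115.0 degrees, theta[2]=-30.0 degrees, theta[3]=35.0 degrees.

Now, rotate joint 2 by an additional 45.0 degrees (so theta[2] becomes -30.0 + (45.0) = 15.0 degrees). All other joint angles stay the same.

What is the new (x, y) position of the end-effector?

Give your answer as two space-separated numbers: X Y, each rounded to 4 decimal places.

joint[0] = (0.0000, 0.0000)  (base)
link 0: phi[0] = -90 = -90 deg
  cos(-90 deg) = 0.0000, sin(-90 deg) = -1.0000
  joint[1] = (0.0000, 0.0000) + 6.7 * (0.0000, -1.0000) = (0.0000 + 0.0000, 0.0000 + -6.7000) = (0.0000, -6.7000)
link 1: phi[1] = -90 + 115 = 25 deg
  cos(25 deg) = 0.9063, sin(25 deg) = 0.4226
  joint[2] = (0.0000, -6.7000) + 3.9 * (0.9063, 0.4226) = (0.0000 + 3.5346, -6.7000 + 1.6482) = (3.5346, -5.0518)
link 2: phi[2] = -90 + 115 + 15 = 40 deg
  cos(40 deg) = 0.7660, sin(40 deg) = 0.6428
  joint[3] = (3.5346, -5.0518) + 9.5 * (0.7660, 0.6428) = (3.5346 + 7.2774, -5.0518 + 6.1065) = (10.8120, 1.0547)
link 3: phi[3] = -90 + 115 + 15 + 35 = 75 deg
  cos(75 deg) = 0.2588, sin(75 deg) = 0.9659
  joint[4] = (10.8120, 1.0547) + 2 * (0.2588, 0.9659) = (10.8120 + 0.5176, 1.0547 + 1.9319) = (11.3297, 2.9865)
End effector: (11.3297, 2.9865)

Answer: 11.3297 2.9865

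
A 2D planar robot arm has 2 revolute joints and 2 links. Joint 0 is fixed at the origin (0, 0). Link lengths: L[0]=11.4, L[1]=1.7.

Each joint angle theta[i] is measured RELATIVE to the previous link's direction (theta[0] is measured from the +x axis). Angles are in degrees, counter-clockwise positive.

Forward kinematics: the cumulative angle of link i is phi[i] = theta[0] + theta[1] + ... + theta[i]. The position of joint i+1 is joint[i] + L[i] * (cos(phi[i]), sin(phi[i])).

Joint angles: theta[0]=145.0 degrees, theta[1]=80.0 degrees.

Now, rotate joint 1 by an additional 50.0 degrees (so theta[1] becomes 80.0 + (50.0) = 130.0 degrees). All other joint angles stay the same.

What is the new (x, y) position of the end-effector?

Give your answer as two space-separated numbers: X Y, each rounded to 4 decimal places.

Answer: -9.1902 4.8452

Derivation:
joint[0] = (0.0000, 0.0000)  (base)
link 0: phi[0] = 145 = 145 deg
  cos(145 deg) = -0.8192, sin(145 deg) = 0.5736
  joint[1] = (0.0000, 0.0000) + 11.4 * (-0.8192, 0.5736) = (0.0000 + -9.3383, 0.0000 + 6.5388) = (-9.3383, 6.5388)
link 1: phi[1] = 145 + 130 = 275 deg
  cos(275 deg) = 0.0872, sin(275 deg) = -0.9962
  joint[2] = (-9.3383, 6.5388) + 1.7 * (0.0872, -0.9962) = (-9.3383 + 0.1482, 6.5388 + -1.6935) = (-9.1902, 4.8452)
End effector: (-9.1902, 4.8452)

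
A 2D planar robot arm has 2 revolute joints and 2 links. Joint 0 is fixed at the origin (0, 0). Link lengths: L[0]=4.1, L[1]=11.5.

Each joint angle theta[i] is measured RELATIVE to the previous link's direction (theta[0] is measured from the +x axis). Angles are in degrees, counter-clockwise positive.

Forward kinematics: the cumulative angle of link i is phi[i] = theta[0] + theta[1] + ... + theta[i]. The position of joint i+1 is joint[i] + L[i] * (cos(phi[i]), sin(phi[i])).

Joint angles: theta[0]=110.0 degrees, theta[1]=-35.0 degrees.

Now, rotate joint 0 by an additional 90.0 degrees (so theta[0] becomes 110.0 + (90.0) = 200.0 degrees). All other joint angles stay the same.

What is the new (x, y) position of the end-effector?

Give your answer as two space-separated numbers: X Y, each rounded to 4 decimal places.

Answer: -14.9609 1.5741

Derivation:
joint[0] = (0.0000, 0.0000)  (base)
link 0: phi[0] = 200 = 200 deg
  cos(200 deg) = -0.9397, sin(200 deg) = -0.3420
  joint[1] = (0.0000, 0.0000) + 4.1 * (-0.9397, -0.3420) = (0.0000 + -3.8527, 0.0000 + -1.4023) = (-3.8527, -1.4023)
link 1: phi[1] = 200 + -35 = 165 deg
  cos(165 deg) = -0.9659, sin(165 deg) = 0.2588
  joint[2] = (-3.8527, -1.4023) + 11.5 * (-0.9659, 0.2588) = (-3.8527 + -11.1081, -1.4023 + 2.9764) = (-14.9609, 1.5741)
End effector: (-14.9609, 1.5741)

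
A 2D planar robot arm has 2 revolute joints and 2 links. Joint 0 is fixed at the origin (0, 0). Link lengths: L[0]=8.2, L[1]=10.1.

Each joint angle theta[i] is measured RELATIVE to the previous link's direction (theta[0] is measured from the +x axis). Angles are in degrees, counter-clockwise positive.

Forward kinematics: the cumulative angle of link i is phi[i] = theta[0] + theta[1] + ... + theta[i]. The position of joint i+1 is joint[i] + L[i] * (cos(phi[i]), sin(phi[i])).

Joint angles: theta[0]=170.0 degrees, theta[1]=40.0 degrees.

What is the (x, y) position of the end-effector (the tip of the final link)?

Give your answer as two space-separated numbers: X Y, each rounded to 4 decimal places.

joint[0] = (0.0000, 0.0000)  (base)
link 0: phi[0] = 170 = 170 deg
  cos(170 deg) = -0.9848, sin(170 deg) = 0.1736
  joint[1] = (0.0000, 0.0000) + 8.2 * (-0.9848, 0.1736) = (0.0000 + -8.0754, 0.0000 + 1.4239) = (-8.0754, 1.4239)
link 1: phi[1] = 170 + 40 = 210 deg
  cos(210 deg) = -0.8660, sin(210 deg) = -0.5000
  joint[2] = (-8.0754, 1.4239) + 10.1 * (-0.8660, -0.5000) = (-8.0754 + -8.7469, 1.4239 + -5.0500) = (-16.8223, -3.6261)
End effector: (-16.8223, -3.6261)

Answer: -16.8223 -3.6261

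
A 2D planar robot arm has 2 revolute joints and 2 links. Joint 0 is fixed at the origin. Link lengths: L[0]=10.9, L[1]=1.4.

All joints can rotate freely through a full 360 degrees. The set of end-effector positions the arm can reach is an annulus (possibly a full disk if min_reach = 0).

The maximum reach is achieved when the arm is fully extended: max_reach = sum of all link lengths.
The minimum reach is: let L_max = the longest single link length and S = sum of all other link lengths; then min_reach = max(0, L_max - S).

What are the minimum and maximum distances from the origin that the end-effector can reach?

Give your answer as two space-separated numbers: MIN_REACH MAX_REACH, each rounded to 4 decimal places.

Link lengths: [10.9, 1.4]
max_reach = 10.9 + 1.4 = 12.3
L_max = max([10.9, 1.4]) = 10.9
S (sum of others) = 12.3 - 10.9 = 1.4
min_reach = max(0, 10.9 - 1.4) = max(0, 9.5) = 9.5

Answer: 9.5000 12.3000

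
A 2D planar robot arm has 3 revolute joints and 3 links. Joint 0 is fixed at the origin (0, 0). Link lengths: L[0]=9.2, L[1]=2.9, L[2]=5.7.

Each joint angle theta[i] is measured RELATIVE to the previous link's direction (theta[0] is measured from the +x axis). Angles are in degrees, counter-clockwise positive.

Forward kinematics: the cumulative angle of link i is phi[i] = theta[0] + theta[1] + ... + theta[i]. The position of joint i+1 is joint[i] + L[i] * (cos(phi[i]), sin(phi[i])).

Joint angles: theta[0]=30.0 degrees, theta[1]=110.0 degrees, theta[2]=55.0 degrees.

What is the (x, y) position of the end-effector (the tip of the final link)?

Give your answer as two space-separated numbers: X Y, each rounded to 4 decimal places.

joint[0] = (0.0000, 0.0000)  (base)
link 0: phi[0] = 30 = 30 deg
  cos(30 deg) = 0.8660, sin(30 deg) = 0.5000
  joint[1] = (0.0000, 0.0000) + 9.2 * (0.8660, 0.5000) = (0.0000 + 7.9674, 0.0000 + 4.6000) = (7.9674, 4.6000)
link 1: phi[1] = 30 + 110 = 140 deg
  cos(140 deg) = -0.7660, sin(140 deg) = 0.6428
  joint[2] = (7.9674, 4.6000) + 2.9 * (-0.7660, 0.6428) = (7.9674 + -2.2215, 4.6000 + 1.8641) = (5.7459, 6.4641)
link 2: phi[2] = 30 + 110 + 55 = 195 deg
  cos(195 deg) = -0.9659, sin(195 deg) = -0.2588
  joint[3] = (5.7459, 6.4641) + 5.7 * (-0.9659, -0.2588) = (5.7459 + -5.5058, 6.4641 + -1.4753) = (0.2401, 4.9888)
End effector: (0.2401, 4.9888)

Answer: 0.2401 4.9888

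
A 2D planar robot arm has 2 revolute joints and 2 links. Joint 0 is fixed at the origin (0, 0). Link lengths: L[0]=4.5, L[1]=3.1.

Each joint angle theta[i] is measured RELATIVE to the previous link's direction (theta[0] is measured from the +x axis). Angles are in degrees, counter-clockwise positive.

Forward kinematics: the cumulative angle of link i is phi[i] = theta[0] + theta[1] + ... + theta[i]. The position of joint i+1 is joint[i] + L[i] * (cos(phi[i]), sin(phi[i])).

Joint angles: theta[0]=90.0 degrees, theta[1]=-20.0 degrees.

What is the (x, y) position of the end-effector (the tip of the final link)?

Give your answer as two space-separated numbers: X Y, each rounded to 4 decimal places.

Answer: 1.0603 7.4130

Derivation:
joint[0] = (0.0000, 0.0000)  (base)
link 0: phi[0] = 90 = 90 deg
  cos(90 deg) = 0.0000, sin(90 deg) = 1.0000
  joint[1] = (0.0000, 0.0000) + 4.5 * (0.0000, 1.0000) = (0.0000 + 0.0000, 0.0000 + 4.5000) = (0.0000, 4.5000)
link 1: phi[1] = 90 + -20 = 70 deg
  cos(70 deg) = 0.3420, sin(70 deg) = 0.9397
  joint[2] = (0.0000, 4.5000) + 3.1 * (0.3420, 0.9397) = (0.0000 + 1.0603, 4.5000 + 2.9130) = (1.0603, 7.4130)
End effector: (1.0603, 7.4130)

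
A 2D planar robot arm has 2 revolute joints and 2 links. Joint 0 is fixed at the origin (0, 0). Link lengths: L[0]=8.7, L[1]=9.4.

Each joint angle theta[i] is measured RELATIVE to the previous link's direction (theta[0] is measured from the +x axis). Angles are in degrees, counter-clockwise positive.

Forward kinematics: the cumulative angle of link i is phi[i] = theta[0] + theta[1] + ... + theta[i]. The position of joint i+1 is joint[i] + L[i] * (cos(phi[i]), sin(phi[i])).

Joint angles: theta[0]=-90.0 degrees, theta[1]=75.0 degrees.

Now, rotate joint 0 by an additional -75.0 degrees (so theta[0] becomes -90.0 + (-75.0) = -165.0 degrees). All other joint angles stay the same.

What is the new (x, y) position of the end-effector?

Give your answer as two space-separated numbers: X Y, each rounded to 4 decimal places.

Answer: -8.4036 -11.6517

Derivation:
joint[0] = (0.0000, 0.0000)  (base)
link 0: phi[0] = -165 = -165 deg
  cos(-165 deg) = -0.9659, sin(-165 deg) = -0.2588
  joint[1] = (0.0000, 0.0000) + 8.7 * (-0.9659, -0.2588) = (0.0000 + -8.4036, 0.0000 + -2.2517) = (-8.4036, -2.2517)
link 1: phi[1] = -165 + 75 = -90 deg
  cos(-90 deg) = 0.0000, sin(-90 deg) = -1.0000
  joint[2] = (-8.4036, -2.2517) + 9.4 * (0.0000, -1.0000) = (-8.4036 + 0.0000, -2.2517 + -9.4000) = (-8.4036, -11.6517)
End effector: (-8.4036, -11.6517)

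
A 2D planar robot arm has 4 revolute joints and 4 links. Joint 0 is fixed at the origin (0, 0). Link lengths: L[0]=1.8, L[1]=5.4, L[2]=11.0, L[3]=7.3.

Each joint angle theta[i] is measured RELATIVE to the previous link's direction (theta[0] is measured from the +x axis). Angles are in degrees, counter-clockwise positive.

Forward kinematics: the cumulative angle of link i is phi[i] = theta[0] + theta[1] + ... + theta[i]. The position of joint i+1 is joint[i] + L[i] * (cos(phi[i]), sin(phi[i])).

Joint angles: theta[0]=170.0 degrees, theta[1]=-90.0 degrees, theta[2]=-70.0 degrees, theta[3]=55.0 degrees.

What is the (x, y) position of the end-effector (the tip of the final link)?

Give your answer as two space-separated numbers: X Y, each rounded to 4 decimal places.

Answer: 13.0830 14.1567

Derivation:
joint[0] = (0.0000, 0.0000)  (base)
link 0: phi[0] = 170 = 170 deg
  cos(170 deg) = -0.9848, sin(170 deg) = 0.1736
  joint[1] = (0.0000, 0.0000) + 1.8 * (-0.9848, 0.1736) = (0.0000 + -1.7727, 0.0000 + 0.3126) = (-1.7727, 0.3126)
link 1: phi[1] = 170 + -90 = 80 deg
  cos(80 deg) = 0.1736, sin(80 deg) = 0.9848
  joint[2] = (-1.7727, 0.3126) + 5.4 * (0.1736, 0.9848) = (-1.7727 + 0.9377, 0.3126 + 5.3180) = (-0.8350, 5.6305)
link 2: phi[2] = 170 + -90 + -70 = 10 deg
  cos(10 deg) = 0.9848, sin(10 deg) = 0.1736
  joint[3] = (-0.8350, 5.6305) + 11 * (0.9848, 0.1736) = (-0.8350 + 10.8329, 5.6305 + 1.9101) = (9.9979, 7.5407)
link 3: phi[3] = 170 + -90 + -70 + 55 = 65 deg
  cos(65 deg) = 0.4226, sin(65 deg) = 0.9063
  joint[4] = (9.9979, 7.5407) + 7.3 * (0.4226, 0.9063) = (9.9979 + 3.0851, 7.5407 + 6.6160) = (13.0830, 14.1567)
End effector: (13.0830, 14.1567)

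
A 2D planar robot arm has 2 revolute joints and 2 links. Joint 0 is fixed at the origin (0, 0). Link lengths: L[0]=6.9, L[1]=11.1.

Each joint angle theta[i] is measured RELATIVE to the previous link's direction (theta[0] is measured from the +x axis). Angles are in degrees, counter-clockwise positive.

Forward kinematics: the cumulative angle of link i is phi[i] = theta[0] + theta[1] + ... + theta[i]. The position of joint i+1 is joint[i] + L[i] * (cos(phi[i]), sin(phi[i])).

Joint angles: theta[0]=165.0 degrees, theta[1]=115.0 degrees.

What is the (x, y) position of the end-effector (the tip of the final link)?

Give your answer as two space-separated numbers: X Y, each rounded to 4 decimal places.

joint[0] = (0.0000, 0.0000)  (base)
link 0: phi[0] = 165 = 165 deg
  cos(165 deg) = -0.9659, sin(165 deg) = 0.2588
  joint[1] = (0.0000, 0.0000) + 6.9 * (-0.9659, 0.2588) = (0.0000 + -6.6649, 0.0000 + 1.7859) = (-6.6649, 1.7859)
link 1: phi[1] = 165 + 115 = 280 deg
  cos(280 deg) = 0.1736, sin(280 deg) = -0.9848
  joint[2] = (-6.6649, 1.7859) + 11.1 * (0.1736, -0.9848) = (-6.6649 + 1.9275, 1.7859 + -10.9314) = (-4.7374, -9.1455)
End effector: (-4.7374, -9.1455)

Answer: -4.7374 -9.1455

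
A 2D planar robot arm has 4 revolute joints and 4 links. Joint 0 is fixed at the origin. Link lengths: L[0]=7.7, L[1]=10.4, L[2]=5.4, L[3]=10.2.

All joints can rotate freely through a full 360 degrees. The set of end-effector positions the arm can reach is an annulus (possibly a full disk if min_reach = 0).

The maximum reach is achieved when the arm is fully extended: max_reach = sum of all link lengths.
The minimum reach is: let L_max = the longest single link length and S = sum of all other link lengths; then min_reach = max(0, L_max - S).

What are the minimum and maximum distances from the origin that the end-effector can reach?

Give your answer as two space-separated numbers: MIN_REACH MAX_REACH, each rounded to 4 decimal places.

Answer: 0.0000 33.7000

Derivation:
Link lengths: [7.7, 10.4, 5.4, 10.2]
max_reach = 7.7 + 10.4 + 5.4 + 10.2 = 33.7
L_max = max([7.7, 10.4, 5.4, 10.2]) = 10.4
S (sum of others) = 33.7 - 10.4 = 23.3
min_reach = max(0, 10.4 - 23.3) = max(0, -12.9) = 0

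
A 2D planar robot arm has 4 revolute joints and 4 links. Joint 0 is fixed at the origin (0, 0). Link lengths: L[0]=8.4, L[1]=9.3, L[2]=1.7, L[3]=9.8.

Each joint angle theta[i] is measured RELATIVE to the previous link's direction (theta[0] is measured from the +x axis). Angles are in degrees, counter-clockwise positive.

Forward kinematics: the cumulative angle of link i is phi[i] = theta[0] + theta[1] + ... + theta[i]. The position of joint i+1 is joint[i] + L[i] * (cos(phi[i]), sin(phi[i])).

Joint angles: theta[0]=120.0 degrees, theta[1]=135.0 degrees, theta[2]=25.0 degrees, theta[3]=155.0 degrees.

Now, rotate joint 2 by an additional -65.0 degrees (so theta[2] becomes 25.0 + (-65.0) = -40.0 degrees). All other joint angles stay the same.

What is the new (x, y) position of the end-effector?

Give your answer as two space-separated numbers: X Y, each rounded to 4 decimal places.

Answer: 1.6515 -0.9818

Derivation:
joint[0] = (0.0000, 0.0000)  (base)
link 0: phi[0] = 120 = 120 deg
  cos(120 deg) = -0.5000, sin(120 deg) = 0.8660
  joint[1] = (0.0000, 0.0000) + 8.4 * (-0.5000, 0.8660) = (0.0000 + -4.2000, 0.0000 + 7.2746) = (-4.2000, 7.2746)
link 1: phi[1] = 120 + 135 = 255 deg
  cos(255 deg) = -0.2588, sin(255 deg) = -0.9659
  joint[2] = (-4.2000, 7.2746) + 9.3 * (-0.2588, -0.9659) = (-4.2000 + -2.4070, 7.2746 + -8.9831) = (-6.6070, -1.7085)
link 2: phi[2] = 120 + 135 + -40 = 215 deg
  cos(215 deg) = -0.8192, sin(215 deg) = -0.5736
  joint[3] = (-6.6070, -1.7085) + 1.7 * (-0.8192, -0.5736) = (-6.6070 + -1.3926, -1.7085 + -0.9751) = (-7.9996, -2.6836)
link 3: phi[3] = 120 + 135 + -40 + 155 = 370 deg
  cos(370 deg) = 0.9848, sin(370 deg) = 0.1736
  joint[4] = (-7.9996, -2.6836) + 9.8 * (0.9848, 0.1736) = (-7.9996 + 9.6511, -2.6836 + 1.7018) = (1.6515, -0.9818)
End effector: (1.6515, -0.9818)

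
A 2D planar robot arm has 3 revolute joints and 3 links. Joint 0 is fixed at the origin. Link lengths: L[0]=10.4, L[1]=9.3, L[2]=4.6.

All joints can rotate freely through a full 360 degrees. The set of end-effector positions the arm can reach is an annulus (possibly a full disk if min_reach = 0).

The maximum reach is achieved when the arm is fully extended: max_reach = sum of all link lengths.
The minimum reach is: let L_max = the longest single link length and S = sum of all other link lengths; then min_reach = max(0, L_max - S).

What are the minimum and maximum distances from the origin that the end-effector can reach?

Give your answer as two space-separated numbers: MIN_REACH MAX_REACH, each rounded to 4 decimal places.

Link lengths: [10.4, 9.3, 4.6]
max_reach = 10.4 + 9.3 + 4.6 = 24.3
L_max = max([10.4, 9.3, 4.6]) = 10.4
S (sum of others) = 24.3 - 10.4 = 13.9
min_reach = max(0, 10.4 - 13.9) = max(0, -3.5) = 0

Answer: 0.0000 24.3000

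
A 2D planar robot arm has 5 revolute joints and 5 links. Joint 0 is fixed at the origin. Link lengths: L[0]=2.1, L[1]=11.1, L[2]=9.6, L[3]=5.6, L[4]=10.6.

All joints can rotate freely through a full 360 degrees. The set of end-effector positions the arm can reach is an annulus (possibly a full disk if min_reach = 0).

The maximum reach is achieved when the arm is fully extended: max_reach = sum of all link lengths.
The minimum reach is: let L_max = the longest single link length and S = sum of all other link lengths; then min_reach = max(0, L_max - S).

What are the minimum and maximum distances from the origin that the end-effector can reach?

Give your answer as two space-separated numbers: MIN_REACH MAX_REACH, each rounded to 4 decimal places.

Answer: 0.0000 39.0000

Derivation:
Link lengths: [2.1, 11.1, 9.6, 5.6, 10.6]
max_reach = 2.1 + 11.1 + 9.6 + 5.6 + 10.6 = 39
L_max = max([2.1, 11.1, 9.6, 5.6, 10.6]) = 11.1
S (sum of others) = 39 - 11.1 = 27.9
min_reach = max(0, 11.1 - 27.9) = max(0, -16.8) = 0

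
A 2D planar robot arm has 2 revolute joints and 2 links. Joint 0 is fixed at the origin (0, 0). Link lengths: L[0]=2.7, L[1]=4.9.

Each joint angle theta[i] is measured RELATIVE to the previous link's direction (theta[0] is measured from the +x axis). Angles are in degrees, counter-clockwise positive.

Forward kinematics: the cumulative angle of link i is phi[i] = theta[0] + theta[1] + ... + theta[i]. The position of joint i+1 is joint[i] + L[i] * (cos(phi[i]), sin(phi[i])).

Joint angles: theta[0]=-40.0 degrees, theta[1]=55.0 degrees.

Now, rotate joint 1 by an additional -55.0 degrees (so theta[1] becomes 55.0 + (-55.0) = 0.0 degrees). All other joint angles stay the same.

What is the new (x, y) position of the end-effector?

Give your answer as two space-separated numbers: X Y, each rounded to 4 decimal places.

joint[0] = (0.0000, 0.0000)  (base)
link 0: phi[0] = -40 = -40 deg
  cos(-40 deg) = 0.7660, sin(-40 deg) = -0.6428
  joint[1] = (0.0000, 0.0000) + 2.7 * (0.7660, -0.6428) = (0.0000 + 2.0683, 0.0000 + -1.7355) = (2.0683, -1.7355)
link 1: phi[1] = -40 + 0 = -40 deg
  cos(-40 deg) = 0.7660, sin(-40 deg) = -0.6428
  joint[2] = (2.0683, -1.7355) + 4.9 * (0.7660, -0.6428) = (2.0683 + 3.7536, -1.7355 + -3.1497) = (5.8219, -4.8852)
End effector: (5.8219, -4.8852)

Answer: 5.8219 -4.8852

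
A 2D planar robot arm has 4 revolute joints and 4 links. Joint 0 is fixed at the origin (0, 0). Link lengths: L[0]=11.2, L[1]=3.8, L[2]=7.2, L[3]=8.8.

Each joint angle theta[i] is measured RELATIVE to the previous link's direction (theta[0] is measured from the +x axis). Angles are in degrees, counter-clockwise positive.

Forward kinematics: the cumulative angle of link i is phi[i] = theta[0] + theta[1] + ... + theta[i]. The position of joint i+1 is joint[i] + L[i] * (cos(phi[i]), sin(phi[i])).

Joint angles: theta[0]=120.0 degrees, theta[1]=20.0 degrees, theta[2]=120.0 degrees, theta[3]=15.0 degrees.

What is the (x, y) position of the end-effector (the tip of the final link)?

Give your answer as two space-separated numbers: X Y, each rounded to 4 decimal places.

Answer: -8.9943 -3.7151

Derivation:
joint[0] = (0.0000, 0.0000)  (base)
link 0: phi[0] = 120 = 120 deg
  cos(120 deg) = -0.5000, sin(120 deg) = 0.8660
  joint[1] = (0.0000, 0.0000) + 11.2 * (-0.5000, 0.8660) = (0.0000 + -5.6000, 0.0000 + 9.6995) = (-5.6000, 9.6995)
link 1: phi[1] = 120 + 20 = 140 deg
  cos(140 deg) = -0.7660, sin(140 deg) = 0.6428
  joint[2] = (-5.6000, 9.6995) + 3.8 * (-0.7660, 0.6428) = (-5.6000 + -2.9110, 9.6995 + 2.4426) = (-8.5110, 12.1421)
link 2: phi[2] = 120 + 20 + 120 = 260 deg
  cos(260 deg) = -0.1736, sin(260 deg) = -0.9848
  joint[3] = (-8.5110, 12.1421) + 7.2 * (-0.1736, -0.9848) = (-8.5110 + -1.2503, 12.1421 + -7.0906) = (-9.7612, 5.0515)
link 3: phi[3] = 120 + 20 + 120 + 15 = 275 deg
  cos(275 deg) = 0.0872, sin(275 deg) = -0.9962
  joint[4] = (-9.7612, 5.0515) + 8.8 * (0.0872, -0.9962) = (-9.7612 + 0.7670, 5.0515 + -8.7665) = (-8.9943, -3.7151)
End effector: (-8.9943, -3.7151)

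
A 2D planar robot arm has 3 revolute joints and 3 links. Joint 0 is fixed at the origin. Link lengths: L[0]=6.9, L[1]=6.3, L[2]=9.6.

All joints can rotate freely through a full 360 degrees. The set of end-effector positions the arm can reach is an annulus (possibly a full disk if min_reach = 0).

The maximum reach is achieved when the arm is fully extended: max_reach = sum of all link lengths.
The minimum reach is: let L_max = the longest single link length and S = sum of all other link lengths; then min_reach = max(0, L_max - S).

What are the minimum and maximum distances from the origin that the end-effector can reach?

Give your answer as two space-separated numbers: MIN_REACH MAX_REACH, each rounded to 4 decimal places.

Answer: 0.0000 22.8000

Derivation:
Link lengths: [6.9, 6.3, 9.6]
max_reach = 6.9 + 6.3 + 9.6 = 22.8
L_max = max([6.9, 6.3, 9.6]) = 9.6
S (sum of others) = 22.8 - 9.6 = 13.2
min_reach = max(0, 9.6 - 13.2) = max(0, -3.6) = 0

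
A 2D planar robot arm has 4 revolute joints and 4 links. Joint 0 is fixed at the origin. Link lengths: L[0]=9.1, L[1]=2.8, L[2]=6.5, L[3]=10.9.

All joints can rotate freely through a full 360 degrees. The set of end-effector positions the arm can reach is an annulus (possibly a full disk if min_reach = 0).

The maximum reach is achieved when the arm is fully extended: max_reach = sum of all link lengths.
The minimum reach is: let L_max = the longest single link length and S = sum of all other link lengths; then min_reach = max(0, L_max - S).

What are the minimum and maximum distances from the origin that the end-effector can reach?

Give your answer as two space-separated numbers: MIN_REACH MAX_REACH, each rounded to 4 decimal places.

Answer: 0.0000 29.3000

Derivation:
Link lengths: [9.1, 2.8, 6.5, 10.9]
max_reach = 9.1 + 2.8 + 6.5 + 10.9 = 29.3
L_max = max([9.1, 2.8, 6.5, 10.9]) = 10.9
S (sum of others) = 29.3 - 10.9 = 18.4
min_reach = max(0, 10.9 - 18.4) = max(0, -7.5) = 0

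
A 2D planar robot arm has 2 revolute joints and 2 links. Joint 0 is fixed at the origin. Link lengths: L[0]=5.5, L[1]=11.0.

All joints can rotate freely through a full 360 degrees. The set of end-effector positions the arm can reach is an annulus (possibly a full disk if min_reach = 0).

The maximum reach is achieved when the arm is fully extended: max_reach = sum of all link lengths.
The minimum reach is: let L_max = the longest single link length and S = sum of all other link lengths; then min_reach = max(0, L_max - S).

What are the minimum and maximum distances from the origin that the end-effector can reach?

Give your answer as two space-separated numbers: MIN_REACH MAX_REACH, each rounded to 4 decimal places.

Link lengths: [5.5, 11.0]
max_reach = 5.5 + 11 = 16.5
L_max = max([5.5, 11.0]) = 11
S (sum of others) = 16.5 - 11 = 5.5
min_reach = max(0, 11 - 5.5) = max(0, 5.5) = 5.5

Answer: 5.5000 16.5000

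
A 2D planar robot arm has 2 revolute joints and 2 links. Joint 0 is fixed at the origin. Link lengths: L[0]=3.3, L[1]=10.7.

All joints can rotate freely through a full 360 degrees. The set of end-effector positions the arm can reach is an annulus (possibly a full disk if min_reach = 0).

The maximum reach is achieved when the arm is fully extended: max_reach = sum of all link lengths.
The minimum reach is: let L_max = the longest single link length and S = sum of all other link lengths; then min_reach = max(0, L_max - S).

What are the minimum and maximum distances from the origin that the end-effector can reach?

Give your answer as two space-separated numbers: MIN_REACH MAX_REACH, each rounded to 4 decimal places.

Link lengths: [3.3, 10.7]
max_reach = 3.3 + 10.7 = 14
L_max = max([3.3, 10.7]) = 10.7
S (sum of others) = 14 - 10.7 = 3.3
min_reach = max(0, 10.7 - 3.3) = max(0, 7.4) = 7.4

Answer: 7.4000 14.0000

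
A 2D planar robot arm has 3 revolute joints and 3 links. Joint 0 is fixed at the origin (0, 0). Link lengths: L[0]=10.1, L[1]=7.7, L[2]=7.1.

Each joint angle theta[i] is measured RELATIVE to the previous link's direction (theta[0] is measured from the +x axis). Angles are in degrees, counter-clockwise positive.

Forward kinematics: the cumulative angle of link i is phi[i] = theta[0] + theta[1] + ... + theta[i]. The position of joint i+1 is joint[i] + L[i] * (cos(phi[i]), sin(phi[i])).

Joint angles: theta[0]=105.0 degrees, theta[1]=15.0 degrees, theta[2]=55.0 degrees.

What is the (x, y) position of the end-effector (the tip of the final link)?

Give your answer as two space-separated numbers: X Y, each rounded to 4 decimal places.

Answer: -13.5371 17.0431

Derivation:
joint[0] = (0.0000, 0.0000)  (base)
link 0: phi[0] = 105 = 105 deg
  cos(105 deg) = -0.2588, sin(105 deg) = 0.9659
  joint[1] = (0.0000, 0.0000) + 10.1 * (-0.2588, 0.9659) = (0.0000 + -2.6141, 0.0000 + 9.7559) = (-2.6141, 9.7559)
link 1: phi[1] = 105 + 15 = 120 deg
  cos(120 deg) = -0.5000, sin(120 deg) = 0.8660
  joint[2] = (-2.6141, 9.7559) + 7.7 * (-0.5000, 0.8660) = (-2.6141 + -3.8500, 9.7559 + 6.6684) = (-6.4641, 16.4242)
link 2: phi[2] = 105 + 15 + 55 = 175 deg
  cos(175 deg) = -0.9962, sin(175 deg) = 0.0872
  joint[3] = (-6.4641, 16.4242) + 7.1 * (-0.9962, 0.0872) = (-6.4641 + -7.0730, 16.4242 + 0.6188) = (-13.5371, 17.0431)
End effector: (-13.5371, 17.0431)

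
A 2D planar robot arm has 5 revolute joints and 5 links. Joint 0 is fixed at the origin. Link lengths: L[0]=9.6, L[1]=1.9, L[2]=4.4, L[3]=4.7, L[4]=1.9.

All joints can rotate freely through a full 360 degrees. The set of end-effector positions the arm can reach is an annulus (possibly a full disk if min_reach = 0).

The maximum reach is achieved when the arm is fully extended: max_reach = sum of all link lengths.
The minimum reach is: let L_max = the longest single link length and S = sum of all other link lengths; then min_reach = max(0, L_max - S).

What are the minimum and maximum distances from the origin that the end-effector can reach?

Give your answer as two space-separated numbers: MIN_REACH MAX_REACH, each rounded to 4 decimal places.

Answer: 0.0000 22.5000

Derivation:
Link lengths: [9.6, 1.9, 4.4, 4.7, 1.9]
max_reach = 9.6 + 1.9 + 4.4 + 4.7 + 1.9 = 22.5
L_max = max([9.6, 1.9, 4.4, 4.7, 1.9]) = 9.6
S (sum of others) = 22.5 - 9.6 = 12.9
min_reach = max(0, 9.6 - 12.9) = max(0, -3.3) = 0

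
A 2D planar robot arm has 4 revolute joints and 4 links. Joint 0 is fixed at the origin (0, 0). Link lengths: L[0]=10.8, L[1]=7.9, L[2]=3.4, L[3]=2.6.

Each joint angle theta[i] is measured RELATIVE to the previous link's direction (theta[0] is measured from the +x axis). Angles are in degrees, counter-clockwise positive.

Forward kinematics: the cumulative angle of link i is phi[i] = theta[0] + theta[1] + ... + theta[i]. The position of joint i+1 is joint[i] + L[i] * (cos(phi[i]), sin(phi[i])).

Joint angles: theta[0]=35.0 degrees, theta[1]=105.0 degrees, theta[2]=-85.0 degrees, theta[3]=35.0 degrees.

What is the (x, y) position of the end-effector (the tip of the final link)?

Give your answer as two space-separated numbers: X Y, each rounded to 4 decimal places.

Answer: 4.7453 16.6578

Derivation:
joint[0] = (0.0000, 0.0000)  (base)
link 0: phi[0] = 35 = 35 deg
  cos(35 deg) = 0.8192, sin(35 deg) = 0.5736
  joint[1] = (0.0000, 0.0000) + 10.8 * (0.8192, 0.5736) = (0.0000 + 8.8468, 0.0000 + 6.1946) = (8.8468, 6.1946)
link 1: phi[1] = 35 + 105 = 140 deg
  cos(140 deg) = -0.7660, sin(140 deg) = 0.6428
  joint[2] = (8.8468, 6.1946) + 7.9 * (-0.7660, 0.6428) = (8.8468 + -6.0518, 6.1946 + 5.0780) = (2.7951, 11.2726)
link 2: phi[2] = 35 + 105 + -85 = 55 deg
  cos(55 deg) = 0.5736, sin(55 deg) = 0.8192
  joint[3] = (2.7951, 11.2726) + 3.4 * (0.5736, 0.8192) = (2.7951 + 1.9502, 11.2726 + 2.7851) = (4.7453, 14.0578)
link 3: phi[3] = 35 + 105 + -85 + 35 = 90 deg
  cos(90 deg) = 0.0000, sin(90 deg) = 1.0000
  joint[4] = (4.7453, 14.0578) + 2.6 * (0.0000, 1.0000) = (4.7453 + 0.0000, 14.0578 + 2.6000) = (4.7453, 16.6578)
End effector: (4.7453, 16.6578)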